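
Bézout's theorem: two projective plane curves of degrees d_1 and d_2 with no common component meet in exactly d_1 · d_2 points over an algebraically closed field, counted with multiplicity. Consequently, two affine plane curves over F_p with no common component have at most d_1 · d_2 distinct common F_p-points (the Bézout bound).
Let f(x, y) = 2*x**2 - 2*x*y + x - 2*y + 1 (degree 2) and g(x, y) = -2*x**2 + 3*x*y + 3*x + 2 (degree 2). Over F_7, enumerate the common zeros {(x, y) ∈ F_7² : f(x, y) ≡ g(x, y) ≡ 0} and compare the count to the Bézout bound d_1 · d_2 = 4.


Common zeros: ∅; count = 0; Bézout bound = 4.

deg(f) = 2, deg(g) = 2, so Bézout bound = 4.
Scan x ∈ F_7. For each x, list the y ∈ F_7 with f(x, y) ≡ 0 and those with g(x, y) ≡ 0 (mod 7); the common zeros in that column are the intersection.
  x = 0: f ≡ 0 at y ∈ {4}; g ≡ 0 at y ∈ ∅; common: ∅.
  x = 1: f ≡ 0 at y ∈ {1}; g ≡ 0 at y ∈ {6}; common: ∅.
  x = 2: f ≡ 0 at y ∈ {3}; g ≡ 0 at y ∈ {0}; common: ∅.
  x = 3: f ≡ 0 at y ∈ {1}; g ≡ 0 at y ∈ {0}; common: ∅.
  x = 4: f ≡ 0 at y ∈ {3}; g ≡ 0 at y ∈ {5}; common: ∅.
  x = 5: f ≡ 0 at y ∈ {0}; g ≡ 0 at y ∈ {5}; common: ∅.
  x = 6: f ≡ 0 at y ∈ ∅; g ≡ 0 at y ∈ {6}; common: ∅.
Collecting: common zeros = ∅, so the count is 0.
Comparison with the Bézout bound: 0 ≤ 4 = deg(f)·deg(g), as expected for curves with no common component (the affine F_7-count falls short of the bound because intersections may lie at infinity, over extension fields, or carry multiplicity).


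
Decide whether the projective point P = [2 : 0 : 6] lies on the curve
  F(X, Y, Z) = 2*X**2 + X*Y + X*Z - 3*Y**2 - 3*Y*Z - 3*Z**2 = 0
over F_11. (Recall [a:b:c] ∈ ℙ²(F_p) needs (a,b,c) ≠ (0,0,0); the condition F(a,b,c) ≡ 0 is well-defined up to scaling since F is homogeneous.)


F(2,0,6) ≡ 0 (mod 11); P is on the curve.

Evaluate F(2, 0, 6) term-by-term (mod 11).
  2*X**2 ↦ 2·4·1·1 = 8
  X*Y ↦ 1·2·0·1 = 0
  X*Z ↦ 1·2·1·6 = 12
  -3*Y**2 ↦ -3·1·0·1 = 0
  -3*Y*Z ↦ -3·1·0·6 = 0
  -3*Z**2 ↦ -3·1·1·36 = -108
Sum: F(2, 0, 6) = (8) + (0) + (12) + (0) + (0) + (-108) = -88.
Reducing mod 11: -88 ≡ 0 (mod 11).
Since F(a, b, c) ≡ 0 (mod 11), P lies on the curve.


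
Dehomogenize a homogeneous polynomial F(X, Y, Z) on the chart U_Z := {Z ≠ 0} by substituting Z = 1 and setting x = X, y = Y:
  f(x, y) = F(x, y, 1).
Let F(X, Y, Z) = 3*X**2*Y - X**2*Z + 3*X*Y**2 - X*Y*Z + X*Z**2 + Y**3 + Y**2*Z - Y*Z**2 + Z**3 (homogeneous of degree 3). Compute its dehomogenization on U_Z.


f(x, y) = 3*x**2*y - x**2 + 3*x*y**2 - x*y + x + y**3 + y**2 - y + 1

On U_Z we set Z = 1. Each monomial c·X^i·Y^j·Z^k in F becomes c·x^i·y^j·1^k = c·x^i·y^j.
Substituting Z = 1: F(X, Y, 1) = 3*x**2*y - x**2 + 3*x*y**2 - x*y + x + y**3 + y**2 - y + 1.
Note: deg(f) ≤ deg(F) = 3; strict inequality happens when F is divisible by Z (lost terms).


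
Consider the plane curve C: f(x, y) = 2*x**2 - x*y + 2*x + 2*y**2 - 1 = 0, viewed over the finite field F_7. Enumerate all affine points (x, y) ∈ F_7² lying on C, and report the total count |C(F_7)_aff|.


Affine F_7-points: {(0, 2), (0, 5), (2, 4), (3, 6), (5, 1), (5, 5), (6, 4), (6, 6)}; count = 8.

For each of the 49 pairs (x, y) ∈ F_7², evaluate f(x, y) mod 7. Record the zeros.
  x = 0: [0↦6, 1↦1, 2↦0, 3↦3, 4↦3, 5↦0, 6↦1]  zeros at y ∈ {2, 5}
  x = 1: [0↦3, 1↦4, 2↦2, 3↦4, 4↦3, 5↦6, 6↦6]  zeros at y ∈ ∅
  x = 2: [0↦4, 1↦4, 2↦1, 3↦2, 4↦0, 5↦2, 6↦1]  zeros at y ∈ {4}
  x = 3: [0↦2, 1↦1, 2↦4, 3↦4, 4↦1, 5↦2, 6↦0]  zeros at y ∈ {6}
  x = 4: [0↦4, 1↦2, 2↦4, 3↦3, 4↦6, 5↦6, 6↦3]  zeros at y ∈ ∅
  x = 5: [0↦3, 1↦0, 2↦1, 3↦6, 4↦1, 5↦0, 6↦3]  zeros at y ∈ {1, 5}
  x = 6: [0↦6, 1↦2, 2↦2, 3↦6, 4↦0, 5↦5, 6↦0]  zeros at y ∈ {4, 6}
Collecting zeros: affine points = {(0, 2), (0, 5), (2, 4), (3, 6), (5, 1), (5, 5), (6, 4), (6, 6)}.
Total count |C(F_7)_aff| = 8.


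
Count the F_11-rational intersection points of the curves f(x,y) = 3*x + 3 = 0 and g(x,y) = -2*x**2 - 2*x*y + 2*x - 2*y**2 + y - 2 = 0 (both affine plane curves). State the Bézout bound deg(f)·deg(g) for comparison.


Common zeros: {(10, 8), (10, 10)}; count = 2; Bézout bound = 2.

deg(f) = 1, deg(g) = 2, so Bézout bound = 2.
Scan x ∈ F_11. For each x, list the y ∈ F_11 with f(x, y) ≡ 0 and those with g(x, y) ≡ 0 (mod 11); the common zeros in that column are the intersection.
  x = 0: f ≡ 0 at y ∈ ∅; g ≡ 0 at y ∈ ∅; common: ∅.
  x = 1: f ≡ 0 at y ∈ ∅; g ≡ 0 at y ∈ ∅; common: ∅.
  x = 2: f ≡ 0 at y ∈ ∅; g ≡ 0 at y ∈ {1, 3}; common: ∅.
  x = 3: f ≡ 0 at y ∈ ∅; g ≡ 0 at y ∈ {4, 10}; common: ∅.
  x = 4: f ≡ 0 at y ∈ ∅; g ≡ 0 at y ∈ ∅; common: ∅.
  x = 5: f ≡ 0 at y ∈ ∅; g ≡ 0 at y ∈ {4, 8}; common: ∅.
  x = 6: f ≡ 0 at y ∈ ∅; g ≡ 0 at y ∈ ∅; common: ∅.
  x = 7: f ≡ 0 at y ∈ ∅; g ≡ 0 at y ∈ {3, 7}; common: ∅.
  x = 8: f ≡ 0 at y ∈ ∅; g ≡ 0 at y ∈ ∅; common: ∅.
  x = 9: f ≡ 0 at y ∈ ∅; g ≡ 0 at y ∈ {1, 7}; common: ∅.
  x = 10: f ≡ 0 at y ∈ {0, 1, 2, 3, 4, 5, 6, 7, 8, 9, 10}; g ≡ 0 at y ∈ {8, 10}; common: {8, 10}.
Collecting: common zeros = {(10, 8), (10, 10)}, so the count is 2.
Comparison with the Bézout bound: 2 ≤ 2 = deg(f)·deg(g), as expected for curves with no common component (the bound is attained).


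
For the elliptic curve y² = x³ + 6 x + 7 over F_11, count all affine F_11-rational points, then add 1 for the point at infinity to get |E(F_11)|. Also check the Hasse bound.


Affine points = {(1, 5), (1, 6), (2, 4), (2, 7), (9, 3), (9, 8), (10, 0)}; affine count = 7; |E(F_11)| = 8.

Discriminant check: Δ ∝ 4a³ + 27b² = 4·6³ + 27·7² = 4·216 + 27·49 ≡ 9 (mod 11). Nonzero ⇒ E is nonsingular.
For each x ∈ F_11, compute rhs = x³ + 6·x + 7 mod 11, then count y ∈ F_11 with y² ≡ rhs.
  x = 0: rhs = 7, matching y values: none (0 points).
  x = 1: rhs = 3, matching y values: 5, 6 (2 points).
  x = 2: rhs = 5, matching y values: 4, 7 (2 points).
  x = 3: rhs = 8, matching y values: none (0 points).
  x = 4: rhs = 7, matching y values: none (0 points).
  x = 5: rhs = 8, matching y values: none (0 points).
  x = 6: rhs = 6, matching y values: none (0 points).
  x = 7: rhs = 7, matching y values: none (0 points).
  x = 8: rhs = 6, matching y values: none (0 points).
  x = 9: rhs = 9, matching y values: 3, 8 (2 points).
  x = 10: rhs = 0, matching y values: 0 (1 points).
Total affine count: 7.
Full point count |E(F_11)| = 7 + 1 = 8.
Hasse bound: |8 − (11+1)| = |-4| = 4 ≤ 2√11 ≈ 6.6332 ✓.


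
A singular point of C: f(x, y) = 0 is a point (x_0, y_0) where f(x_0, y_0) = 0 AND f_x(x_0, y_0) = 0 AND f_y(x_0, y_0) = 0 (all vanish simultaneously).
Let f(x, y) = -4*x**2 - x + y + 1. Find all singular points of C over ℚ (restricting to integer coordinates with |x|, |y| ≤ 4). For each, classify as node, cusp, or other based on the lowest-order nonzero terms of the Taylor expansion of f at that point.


No singular points in the scanned grid; C is smooth there.

Compute partial derivatives:
  f_x = -8*x - 1.
  f_y = 1.
f_y = 1 is a nonzero constant, so f_y never vanishes: no point (x, y) can satisfy f = f_x = f_y = 0. In particular no (x, y) ∈ {−4, ..., 4}² is singular; the curve is smooth.


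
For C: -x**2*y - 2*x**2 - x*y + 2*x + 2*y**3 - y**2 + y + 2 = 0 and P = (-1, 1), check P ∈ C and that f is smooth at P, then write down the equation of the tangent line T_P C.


Tangent line at P: 7*x + 5*y + 2 = 0.

Step 1: f(-1, 1) = 0, so P lies on C.
Step 2: partial derivatives
  f_x(x, y) = -2*x*y - 4*x - y + 2, f_y(x, y) = -x**2 - x + 6*y**2 - 2*y + 1.
  f_x(P) = 7, f_y(P) = 5 (gradient nonzero, so P is smooth).
Step 3: tangent line at P: 7·(x − -1) + 5·(y − 1) = 0.
Expanding: 7*x + 5*y + 2 = 0.


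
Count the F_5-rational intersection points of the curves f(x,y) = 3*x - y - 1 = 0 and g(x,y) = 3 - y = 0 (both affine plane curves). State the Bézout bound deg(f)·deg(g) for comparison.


Common zeros: {(3, 3)}; count = 1; Bézout bound = 1.

deg(f) = 1, deg(g) = 1, so Bézout bound = 1.
Scan x ∈ F_5. For each x, list the y ∈ F_5 with f(x, y) ≡ 0 and those with g(x, y) ≡ 0 (mod 5); the common zeros in that column are the intersection.
  x = 0: f ≡ 0 at y ∈ {4}; g ≡ 0 at y ∈ {3}; common: ∅.
  x = 1: f ≡ 0 at y ∈ {2}; g ≡ 0 at y ∈ {3}; common: ∅.
  x = 2: f ≡ 0 at y ∈ {0}; g ≡ 0 at y ∈ {3}; common: ∅.
  x = 3: f ≡ 0 at y ∈ {3}; g ≡ 0 at y ∈ {3}; common: {3}.
  x = 4: f ≡ 0 at y ∈ {1}; g ≡ 0 at y ∈ {3}; common: ∅.
Collecting: common zeros = {(3, 3)}, so the count is 1.
Comparison with the Bézout bound: 1 ≤ 1 = deg(f)·deg(g), as expected for curves with no common component (the bound is attained).


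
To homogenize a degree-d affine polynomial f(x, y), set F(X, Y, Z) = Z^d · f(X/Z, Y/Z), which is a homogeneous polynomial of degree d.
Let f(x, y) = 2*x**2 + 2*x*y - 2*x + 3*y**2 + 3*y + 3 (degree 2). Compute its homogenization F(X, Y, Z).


F(X, Y, Z) = 2*X**2 + 2*X*Y - 2*X*Z + 3*Y**2 + 3*Y*Z + 3*Z**2

deg(f) = 2.
Substitute x = X/Z, y = Y/Z into f, then multiply by Z^2.
  monomial 2·x^2·y^0 ↦ 2·X^2·Y^0·Z^0.
  monomial 2·x^1·y^1 ↦ 2·X^1·Y^1·Z^0.
  monomial -2·x^1·y^0 ↦ -2·X^1·Y^0·Z^1.
  monomial 3·x^0·y^2 ↦ 3·X^0·Y^2·Z^0.
  monomial 3·x^0·y^1 ↦ 3·X^0·Y^1·Z^1.
  monomial 3·x^0·y^0 ↦ 3·X^0·Y^0·Z^2.
Collecting: F(X, Y, Z) = 2*X**2 + 2*X*Y - 2*X*Z + 3*Y**2 + 3*Y*Z + 3*Z**2.


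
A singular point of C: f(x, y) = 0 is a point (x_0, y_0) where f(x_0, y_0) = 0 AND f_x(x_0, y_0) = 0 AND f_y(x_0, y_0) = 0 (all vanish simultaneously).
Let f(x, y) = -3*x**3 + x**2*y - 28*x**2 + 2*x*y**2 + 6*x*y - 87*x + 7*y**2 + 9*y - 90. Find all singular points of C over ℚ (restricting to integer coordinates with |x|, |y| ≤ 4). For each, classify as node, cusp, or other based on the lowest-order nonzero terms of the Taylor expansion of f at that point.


Singular points: {(-3, 0)}; classification: node.

Compute partial derivatives:
  f_x = -9*x**2 + 2*x*y - 56*x + 2*y**2 + 6*y - 87.
  f_y = x**2 + 4*x*y + 6*x + 14*y + 9.
Scan x_0 ∈ {−4, ..., 4}. For each x_0, f_y(x_0, y) is a polynomial in y; find its integer roots y ∈ {−4, ..., 4}, then test f_x and f at those candidates.
  x = -4: f_y(-4, y) = 1 - 2*y; no integer root y with |y| ≤ 4.
  x = -3: f_y(-3, y) = 2*y; vanishes at y ∈ {0}. (-3, 0): f_x = 0, f = 0 — SINGULAR.
  x = -2: f_y(-2, y) = 6*y + 1; no integer root y with |y| ≤ 4.
  x = -1: f_y(-1, y) = 10*y + 4; no integer root y with |y| ≤ 4.
  x = 0: f_y(0, y) = 14*y + 9; no integer root y with |y| ≤ 4.
  x = 1: f_y(1, y) = 18*y + 16; no integer root y with |y| ≤ 4.
  x = 2: f_y(2, y) = 22*y + 25; no integer root y with |y| ≤ 4.
  x = 3: f_y(3, y) = 26*y + 36; no integer root y with |y| ≤ 4.
  x = 4: f_y(4, y) = 30*y + 49; no integer root y with |y| ≤ 4.
Only singular point on the grid: (-3, 0).
Classify: substitute x = -3 + u, y = 0 + v and expand: f = -3*u**3 + u**2*v - u**2 + 2*u*v**2 + v**2.
No constant or linear terms (consistent with a singular point). Quadratic part: -u**2 + v**2. Cubic part: -3*u**3 + u**2*v + 2*u*v**2.
The quadratic part v**2 - u**2 = (v − u)(v + u) splits into two distinct linear factors, so there are two distinct tangent lines y − 0 = ±(x − -3) — this is a node (ordinary double point).
Classification: node.


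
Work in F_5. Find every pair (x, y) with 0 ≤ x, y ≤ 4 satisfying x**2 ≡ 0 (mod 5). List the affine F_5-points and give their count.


Affine F_5-points: {(0, 0), (0, 1), (0, 2), (0, 3), (0, 4)}; count = 5.

For each of the 25 pairs (x, y) ∈ F_5², evaluate f(x, y) mod 5. Record the zeros.
  x = 0: [0↦0, 1↦0, 2↦0, 3↦0, 4↦0]  zeros at y ∈ {0, 1, 2, 3, 4}
  x = 1: [0↦1, 1↦1, 2↦1, 3↦1, 4↦1]  zeros at y ∈ ∅
  x = 2: [0↦4, 1↦4, 2↦4, 3↦4, 4↦4]  zeros at y ∈ ∅
  x = 3: [0↦4, 1↦4, 2↦4, 3↦4, 4↦4]  zeros at y ∈ ∅
  x = 4: [0↦1, 1↦1, 2↦1, 3↦1, 4↦1]  zeros at y ∈ ∅
Collecting zeros: affine points = {(0, 0), (0, 1), (0, 2), (0, 3), (0, 4)}.
Total count |C(F_5)_aff| = 5.


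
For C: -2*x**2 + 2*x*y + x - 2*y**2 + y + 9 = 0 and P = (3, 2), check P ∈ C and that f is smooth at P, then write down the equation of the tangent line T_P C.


Tangent line at P: -7*x - y + 23 = 0.

Step 1: f(3, 2) = 0, so P lies on C.
Step 2: partial derivatives
  f_x(x, y) = -4*x + 2*y + 1, f_y(x, y) = 2*x - 4*y + 1.
  f_x(P) = -7, f_y(P) = -1 (gradient nonzero, so P is smooth).
Step 3: tangent line at P: -7·(x − 3) + -1·(y − 2) = 0.
Expanding: -7*x - y + 23 = 0.


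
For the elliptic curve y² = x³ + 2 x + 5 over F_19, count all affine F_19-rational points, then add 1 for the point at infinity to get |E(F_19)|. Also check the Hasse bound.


Affine points = {(0, 9), (0, 10), (2, 6), (2, 13), (3, 0), (4, 1), (4, 18), (5, 8), (5, 11), (6, 9), (6, 10), (7, 1), (7, 18), (8, 1), (8, 18), (9, 7), (9, 12), (11, 3), (11, 16), (12, 3), (12, 16), (13, 9), (13, 10), (15, 3), (15, 16)}; affine count = 25; |E(F_19)| = 26.

Discriminant check: Δ ∝ 4a³ + 27b² = 4·2³ + 27·5² = 4·8 + 27·25 ≡ 4 (mod 19). Nonzero ⇒ E is nonsingular.
For each x ∈ F_19, compute rhs = x³ + 2·x + 5 mod 19, then count y ∈ F_19 with y² ≡ rhs.
  x = 0: rhs = 5, matching y values: 9, 10 (2 points).
  x = 1: rhs = 8, matching y values: none (0 points).
  x = 2: rhs = 17, matching y values: 6, 13 (2 points).
  x = 3: rhs = 0, matching y values: 0 (1 points).
  x = 4: rhs = 1, matching y values: 1, 18 (2 points).
  x = 5: rhs = 7, matching y values: 8, 11 (2 points).
  x = 6: rhs = 5, matching y values: 9, 10 (2 points).
  x = 7: rhs = 1, matching y values: 1, 18 (2 points).
  x = 8: rhs = 1, matching y values: 1, 18 (2 points).
  x = 9: rhs = 11, matching y values: 7, 12 (2 points).
  x = 10: rhs = 18, matching y values: none (0 points).
  x = 11: rhs = 9, matching y values: 3, 16 (2 points).
  x = 12: rhs = 9, matching y values: 3, 16 (2 points).
  x = 13: rhs = 5, matching y values: 9, 10 (2 points).
  x = 14: rhs = 3, matching y values: none (0 points).
  x = 15: rhs = 9, matching y values: 3, 16 (2 points).
  x = 16: rhs = 10, matching y values: none (0 points).
  x = 17: rhs = 12, matching y values: none (0 points).
  x = 18: rhs = 2, matching y values: none (0 points).
Total affine count: 25.
Full point count |E(F_19)| = 25 + 1 = 26.
Hasse bound: |26 − (19+1)| = |6| = 6 ≤ 2√19 ≈ 8.7178 ✓.


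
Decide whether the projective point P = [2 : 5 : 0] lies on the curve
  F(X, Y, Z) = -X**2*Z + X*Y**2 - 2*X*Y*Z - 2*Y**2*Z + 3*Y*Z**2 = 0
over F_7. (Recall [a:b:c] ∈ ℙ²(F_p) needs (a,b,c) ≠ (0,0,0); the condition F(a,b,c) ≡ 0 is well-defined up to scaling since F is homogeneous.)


F(2,5,0) ≡ 1 (mod 7); P is NOT on the curve.

Evaluate F(2, 5, 0) term-by-term (mod 7).
  -X**2*Z ↦ -1·4·1·0 = 0
  X*Y**2 ↦ 1·2·25·1 = 50
  -2*X*Y*Z ↦ -2·2·5·0 = 0
  -2*Y**2*Z ↦ -2·1·25·0 = 0
  3*Y*Z**2 ↦ 3·1·5·0 = 0
Sum: F(2, 5, 0) = (0) + (50) + (0) + (0) + (0) = 50.
Reducing mod 7: 50 ≡ 1 (mod 7).
Since F(a, b, c) ≡ 1 ≠ 0 (mod 7), P does NOT lie on the curve.


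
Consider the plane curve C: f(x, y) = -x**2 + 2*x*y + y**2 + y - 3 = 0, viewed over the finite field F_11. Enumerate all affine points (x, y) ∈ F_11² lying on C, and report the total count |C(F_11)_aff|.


Affine F_11-points: {(1, 1), (1, 7), (2, 7), (2, 10), (3, 6), (3, 9), (4, 4), (4, 9), (7, 8), (7, 10), (9, 6), (9, 8)}; count = 12.

For each of the 121 pairs (x, y) ∈ F_11², evaluate f(x, y) mod 11. Record the zeros.
  x = 0: [0↦8, 1↦10, 2↦3, 3↦9, 4↦6, 5↦5, 6↦6, 7↦9, 8↦3, 9↦10, 10↦8]  zeros at y ∈ ∅
  x = 1: [0↦7, 1↦0, 2↦6, 3↦3, 4↦2, 5↦3, 6↦6, 7↦0, 8↦7, 9↦5, 10↦5]  zeros at y ∈ {1, 7}
  x = 2: [0↦4, 1↦10, 2↦7, 3↦6, 4↦7, 5↦10, 6↦4, 7↦0, 8↦9, 9↦9, 10↦0]  zeros at y ∈ {7, 10}
  x = 3: [0↦10, 1↦7, 2↦6, 3↦7, 4↦10, 5↦4, 6↦0, 7↦9, 8↦9, 9↦0, 10↦4]  zeros at y ∈ {6, 9}
  x = 4: [0↦3, 1↦2, 2↦3, 3↦6, 4↦0, 5↦7, 6↦5, 7↦5, 8↦7, 9↦0, 10↦6]  zeros at y ∈ {4, 9}
  x = 5: [0↦5, 1↦6, 2↦9, 3↦3, 4↦10, 5↦8, 6↦8, 7↦10, 8↦3, 9↦9, 10↦6]  zeros at y ∈ ∅
  x = 6: [0↦5, 1↦8, 2↦2, 3↦9, 4↦7, 5↦7, 6↦9, 7↦2, 8↦8, 9↦5, 10↦4]  zeros at y ∈ ∅
  x = 7: [0↦3, 1↦8, 2↦4, 3↦2, 4↦2, 5↦4, 6↦8, 7↦3, 8↦0, 9↦10, 10↦0]  zeros at y ∈ {8, 10}
  x = 8: [0↦10, 1↦6, 2↦4, 3↦4, 4↦6, 5↦10, 6↦5, 7↦2, 8↦1, 9↦2, 10↦5]  zeros at y ∈ ∅
  x = 9: [0↦4, 1↦2, 2↦2, 3↦4, 4↦8, 5↦3, 6↦0, 7↦10, 8↦0, 9↦3, 10↦8]  zeros at y ∈ {6, 8}
  x = 10: [0↦7, 1↦7, 2↦9, 3↦2, 4↦8, 5↦5, 6↦4, 7↦5, 8↦8, 9↦2, 10↦9]  zeros at y ∈ ∅
Collecting zeros: affine points = {(1, 1), (1, 7), (2, 7), (2, 10), (3, 6), (3, 9), (4, 4), (4, 9), (7, 8), (7, 10), (9, 6), (9, 8)}.
Total count |C(F_11)_aff| = 12.


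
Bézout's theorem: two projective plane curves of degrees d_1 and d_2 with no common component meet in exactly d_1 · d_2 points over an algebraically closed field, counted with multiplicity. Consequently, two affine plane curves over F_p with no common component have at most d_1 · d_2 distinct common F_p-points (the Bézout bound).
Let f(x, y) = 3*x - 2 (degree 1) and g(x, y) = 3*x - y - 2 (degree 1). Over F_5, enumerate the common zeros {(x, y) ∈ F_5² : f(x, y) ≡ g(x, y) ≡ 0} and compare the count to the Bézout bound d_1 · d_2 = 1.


Common zeros: {(4, 0)}; count = 1; Bézout bound = 1.

deg(f) = 1, deg(g) = 1, so Bézout bound = 1.
Scan x ∈ F_5. For each x, list the y ∈ F_5 with f(x, y) ≡ 0 and those with g(x, y) ≡ 0 (mod 5); the common zeros in that column are the intersection.
  x = 0: f ≡ 0 at y ∈ ∅; g ≡ 0 at y ∈ {3}; common: ∅.
  x = 1: f ≡ 0 at y ∈ ∅; g ≡ 0 at y ∈ {1}; common: ∅.
  x = 2: f ≡ 0 at y ∈ ∅; g ≡ 0 at y ∈ {4}; common: ∅.
  x = 3: f ≡ 0 at y ∈ ∅; g ≡ 0 at y ∈ {2}; common: ∅.
  x = 4: f ≡ 0 at y ∈ {0, 1, 2, 3, 4}; g ≡ 0 at y ∈ {0}; common: {0}.
Collecting: common zeros = {(4, 0)}, so the count is 1.
Comparison with the Bézout bound: 1 ≤ 1 = deg(f)·deg(g), as expected for curves with no common component (the bound is attained).


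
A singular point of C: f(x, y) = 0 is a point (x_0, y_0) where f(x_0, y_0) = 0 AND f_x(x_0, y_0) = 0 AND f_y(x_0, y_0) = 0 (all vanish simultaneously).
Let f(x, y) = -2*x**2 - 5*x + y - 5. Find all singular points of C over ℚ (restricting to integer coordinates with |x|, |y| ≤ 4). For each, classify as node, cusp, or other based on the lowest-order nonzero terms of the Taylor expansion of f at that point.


No singular points in the scanned grid; C is smooth there.

Compute partial derivatives:
  f_x = -4*x - 5.
  f_y = 1.
f_y = 1 is a nonzero constant, so f_y never vanishes: no point (x, y) can satisfy f = f_x = f_y = 0. In particular no (x, y) ∈ {−4, ..., 4}² is singular; the curve is smooth.


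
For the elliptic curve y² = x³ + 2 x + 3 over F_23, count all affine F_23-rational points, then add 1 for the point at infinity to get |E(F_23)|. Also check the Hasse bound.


Affine points = {(0, 7), (0, 16), (1, 11), (1, 12), (3, 6), (3, 17), (4, 11), (4, 12), (5, 0), (6, 1), (6, 22), (8, 5), (8, 18), (13, 8), (13, 15), (15, 2), (15, 21), (18, 11), (18, 12), (19, 0), (20, 4), (20, 19), (22, 0)}; affine count = 23; |E(F_23)| = 24.

Discriminant check: Δ ∝ 4a³ + 27b² = 4·2³ + 27·3² = 4·8 + 27·9 ≡ 22 (mod 23). Nonzero ⇒ E is nonsingular.
For each x ∈ F_23, compute rhs = x³ + 2·x + 3 mod 23, then count y ∈ F_23 with y² ≡ rhs.
  x = 0: rhs = 3, matching y values: 7, 16 (2 points).
  x = 1: rhs = 6, matching y values: 11, 12 (2 points).
  x = 2: rhs = 15, matching y values: none (0 points).
  x = 3: rhs = 13, matching y values: 6, 17 (2 points).
  x = 4: rhs = 6, matching y values: 11, 12 (2 points).
  x = 5: rhs = 0, matching y values: 0 (1 points).
  x = 6: rhs = 1, matching y values: 1, 22 (2 points).
  x = 7: rhs = 15, matching y values: none (0 points).
  x = 8: rhs = 2, matching y values: 5, 18 (2 points).
  x = 9: rhs = 14, matching y values: none (0 points).
  x = 10: rhs = 11, matching y values: none (0 points).
  x = 11: rhs = 22, matching y values: none (0 points).
  x = 12: rhs = 7, matching y values: none (0 points).
  x = 13: rhs = 18, matching y values: 8, 15 (2 points).
  x = 14: rhs = 15, matching y values: none (0 points).
  x = 15: rhs = 4, matching y values: 2, 21 (2 points).
  x = 16: rhs = 14, matching y values: none (0 points).
  x = 17: rhs = 5, matching y values: none (0 points).
  x = 18: rhs = 6, matching y values: 11, 12 (2 points).
  x = 19: rhs = 0, matching y values: 0 (1 points).
  x = 20: rhs = 16, matching y values: 4, 19 (2 points).
  x = 21: rhs = 14, matching y values: none (0 points).
  x = 22: rhs = 0, matching y values: 0 (1 points).
Total affine count: 23.
Full point count |E(F_23)| = 23 + 1 = 24.
Hasse bound: |24 − (23+1)| = |0| = 0 ≤ 2√23 ≈ 9.5917 ✓.


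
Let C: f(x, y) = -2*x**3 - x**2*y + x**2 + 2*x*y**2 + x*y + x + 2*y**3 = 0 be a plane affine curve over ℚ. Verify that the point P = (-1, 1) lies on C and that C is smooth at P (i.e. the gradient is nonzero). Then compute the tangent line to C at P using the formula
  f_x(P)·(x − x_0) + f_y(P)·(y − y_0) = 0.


Tangent line at P: -2*x - 2 = 0.

Step 1: f(-1, 1) = 0, so P lies on C.
Step 2: partial derivatives
  f_x(x, y) = -6*x**2 - 2*x*y + 2*x + 2*y**2 + y + 1, f_y(x, y) = -x**2 + 4*x*y + x + 6*y**2.
  f_x(P) = -2, f_y(P) = 0 (gradient nonzero, so P is smooth).
Step 3: tangent line at P: -2·(x − -1) + 0·(y − 1) = 0.
Expanding: -2*x - 2 = 0.


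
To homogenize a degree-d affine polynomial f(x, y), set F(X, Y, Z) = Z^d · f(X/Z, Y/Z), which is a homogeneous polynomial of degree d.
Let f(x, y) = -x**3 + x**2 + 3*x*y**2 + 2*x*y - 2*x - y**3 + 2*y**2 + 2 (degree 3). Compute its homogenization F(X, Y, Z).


F(X, Y, Z) = -X**3 + X**2*Z + 3*X*Y**2 + 2*X*Y*Z - 2*X*Z**2 - Y**3 + 2*Y**2*Z + 2*Z**3

deg(f) = 3.
Substitute x = X/Z, y = Y/Z into f, then multiply by Z^3.
  monomial -1·x^3·y^0 ↦ -1·X^3·Y^0·Z^0.
  monomial 1·x^2·y^0 ↦ 1·X^2·Y^0·Z^1.
  monomial 3·x^1·y^2 ↦ 3·X^1·Y^2·Z^0.
  monomial 2·x^1·y^1 ↦ 2·X^1·Y^1·Z^1.
  monomial -2·x^1·y^0 ↦ -2·X^1·Y^0·Z^2.
  monomial -1·x^0·y^3 ↦ -1·X^0·Y^3·Z^0.
  monomial 2·x^0·y^2 ↦ 2·X^0·Y^2·Z^1.
  monomial 2·x^0·y^0 ↦ 2·X^0·Y^0·Z^3.
Collecting: F(X, Y, Z) = -X**3 + X**2*Z + 3*X*Y**2 + 2*X*Y*Z - 2*X*Z**2 - Y**3 + 2*Y**2*Z + 2*Z**3.


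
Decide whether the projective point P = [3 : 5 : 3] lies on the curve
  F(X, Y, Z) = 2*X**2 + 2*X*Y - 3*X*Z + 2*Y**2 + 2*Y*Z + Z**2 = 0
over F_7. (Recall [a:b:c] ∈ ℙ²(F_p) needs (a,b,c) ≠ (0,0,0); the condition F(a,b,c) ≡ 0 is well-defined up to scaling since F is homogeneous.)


F(3,5,3) ≡ 5 (mod 7); P is NOT on the curve.

Evaluate F(3, 5, 3) term-by-term (mod 7).
  2*X**2 ↦ 2·9·1·1 = 18
  2*X*Y ↦ 2·3·5·1 = 30
  -3*X*Z ↦ -3·3·1·3 = -27
  2*Y**2 ↦ 2·1·25·1 = 50
  2*Y*Z ↦ 2·1·5·3 = 30
  Z**2 ↦ 1·1·1·9 = 9
Sum: F(3, 5, 3) = (18) + (30) + (-27) + (50) + (30) + (9) = 110.
Reducing mod 7: 110 ≡ 5 (mod 7).
Since F(a, b, c) ≡ 5 ≠ 0 (mod 7), P does NOT lie on the curve.


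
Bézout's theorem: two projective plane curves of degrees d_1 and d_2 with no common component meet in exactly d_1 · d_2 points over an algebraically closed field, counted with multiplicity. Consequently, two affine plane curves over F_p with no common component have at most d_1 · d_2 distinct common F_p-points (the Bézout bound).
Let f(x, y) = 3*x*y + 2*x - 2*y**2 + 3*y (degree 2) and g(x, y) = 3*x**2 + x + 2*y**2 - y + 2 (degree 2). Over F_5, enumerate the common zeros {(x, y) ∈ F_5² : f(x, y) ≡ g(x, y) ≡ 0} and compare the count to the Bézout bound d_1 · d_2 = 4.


Common zeros: {(0, 4), (4, 2)}; count = 2; Bézout bound = 4.

deg(f) = 2, deg(g) = 2, so Bézout bound = 4.
Scan x ∈ F_5. For each x, list the y ∈ F_5 with f(x, y) ≡ 0 and those with g(x, y) ≡ 0 (mod 5); the common zeros in that column are the intersection.
  x = 0: f ≡ 0 at y ∈ {0, 4}; g ≡ 0 at y ∈ {4}; common: {4}.
  x = 1: f ≡ 0 at y ∈ ∅; g ≡ 0 at y ∈ ∅; common: ∅.
  x = 2: f ≡ 0 at y ∈ ∅; g ≡ 0 at y ∈ ∅; common: ∅.
  x = 3: f ≡ 0 at y ∈ ∅; g ≡ 0 at y ∈ {4}; common: ∅.
  x = 4: f ≡ 0 at y ∈ {2, 3}; g ≡ 0 at y ∈ {1, 2}; common: {2}.
Collecting: common zeros = {(0, 4), (4, 2)}, so the count is 2.
Comparison with the Bézout bound: 2 ≤ 4 = deg(f)·deg(g), as expected for curves with no common component (the affine F_5-count falls short of the bound because intersections may lie at infinity, over extension fields, or carry multiplicity).


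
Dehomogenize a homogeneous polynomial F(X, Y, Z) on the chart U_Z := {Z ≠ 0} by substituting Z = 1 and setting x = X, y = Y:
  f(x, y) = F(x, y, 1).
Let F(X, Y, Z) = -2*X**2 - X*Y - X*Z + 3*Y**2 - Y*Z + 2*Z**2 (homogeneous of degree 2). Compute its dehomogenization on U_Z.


f(x, y) = -2*x**2 - x*y - x + 3*y**2 - y + 2

On U_Z we set Z = 1. Each monomial c·X^i·Y^j·Z^k in F becomes c·x^i·y^j·1^k = c·x^i·y^j.
Substituting Z = 1: F(X, Y, 1) = -2*x**2 - x*y - x + 3*y**2 - y + 2.
Note: deg(f) ≤ deg(F) = 2; strict inequality happens when F is divisible by Z (lost terms).


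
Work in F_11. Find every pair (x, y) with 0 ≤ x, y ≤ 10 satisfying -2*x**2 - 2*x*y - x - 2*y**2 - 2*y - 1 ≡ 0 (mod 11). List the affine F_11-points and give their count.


Affine F_11-points: {(2, 0), (2, 8), (3, 0), (3, 7), (5, 2), (5, 3), (6, 7), (6, 8), (8, 3), (8, 10), (9, 2), (9, 10)}; count = 12.

For each of the 121 pairs (x, y) ∈ F_11², evaluate f(x, y) mod 11. Record the zeros.
  x = 0: [0↦10, 1↦6, 2↦9, 3↦8, 4↦3, 5↦5, 6↦3, 7↦8, 8↦9, 9↦6, 10↦10]  zeros at y ∈ ∅
  x = 1: [0↦7, 1↦1, 2↦2, 3↦10, 4↦3, 5↦3, 6↦10, 7↦2, 8↦1, 9↦7, 10↦9]  zeros at y ∈ ∅
  x = 2: [0↦0, 1↦3, 2↦2, 3↦8, 4↦10, 5↦8, 6↦2, 7↦3, 8↦0, 9↦4, 10↦4]  zeros at y ∈ {0, 8}
  x = 3: [0↦0, 1↦1, 2↦9, 3↦2, 4↦2, 5↦9, 6↦1, 7↦0, 8↦6, 9↦8, 10↦6]  zeros at y ∈ {0, 7}
  x = 4: [0↦7, 1↦6, 2↦1, 3↦3, 4↦1, 5↦6, 6↦7, 7↦4, 8↦8, 9↦8, 10↦4]  zeros at y ∈ ∅
  x = 5: [0↦10, 1↦7, 2↦0, 3↦0, 4↦7, 5↦10, 6↦9, 7↦4, 8↦6, 9↦4, 10↦9]  zeros at y ∈ {2, 3}
  x = 6: [0↦9, 1↦4, 2↦6, 3↦4, 4↦9, 5↦10, 6↦7, 7↦0, 8↦0, 9↦7, 10↦10]  zeros at y ∈ {7, 8}
  x = 7: [0↦4, 1↦8, 2↦8, 3↦4, 4↦7, 5↦6, 6↦1, 7↦3, 8↦1, 9↦6, 10↦7]  zeros at y ∈ ∅
  x = 8: [0↦6, 1↦8, 2↦6, 3↦0, 4↦1, 5↦9, 6↦2, 7↦2, 8↦9, 9↦1, 10↦0]  zeros at y ∈ {3, 10}
  x = 9: [0↦4, 1↦4, 2↦0, 3↦3, 4↦2, 5↦8, 6↦10, 7↦8, 8↦2, 9↦3, 10↦0]  zeros at y ∈ {2, 10}
  x = 10: [0↦9, 1↦7, 2↦1, 3↦2, 4↦10, 5↦3, 6↦3, 7↦10, 8↦2, 9↦1, 10↦7]  zeros at y ∈ ∅
Collecting zeros: affine points = {(2, 0), (2, 8), (3, 0), (3, 7), (5, 2), (5, 3), (6, 7), (6, 8), (8, 3), (8, 10), (9, 2), (9, 10)}.
Total count |C(F_11)_aff| = 12.


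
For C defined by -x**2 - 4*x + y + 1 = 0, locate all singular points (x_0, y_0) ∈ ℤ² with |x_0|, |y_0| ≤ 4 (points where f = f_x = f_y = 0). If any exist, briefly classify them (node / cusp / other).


No singular points in the scanned grid; C is smooth there.

Compute partial derivatives:
  f_x = -2*x - 4.
  f_y = 1.
f_y = 1 is a nonzero constant, so f_y never vanishes: no point (x, y) can satisfy f = f_x = f_y = 0. In particular no (x, y) ∈ {−4, ..., 4}² is singular; the curve is smooth.


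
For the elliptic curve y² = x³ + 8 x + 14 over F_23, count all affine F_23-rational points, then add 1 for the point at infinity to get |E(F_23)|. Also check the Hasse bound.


Affine points = {(1, 0), (4, 8), (4, 15), (5, 8), (5, 15), (6, 5), (6, 18), (10, 6), (10, 17), (14, 8), (14, 15), (15, 6), (15, 17), (16, 11), (16, 12), (17, 7), (17, 16), (20, 3), (20, 20), (21, 6), (21, 17)}; affine count = 21; |E(F_23)| = 22.

Discriminant check: Δ ∝ 4a³ + 27b² = 4·8³ + 27·14² = 4·512 + 27·196 ≡ 3 (mod 23). Nonzero ⇒ E is nonsingular.
For each x ∈ F_23, compute rhs = x³ + 8·x + 14 mod 23, then count y ∈ F_23 with y² ≡ rhs.
  x = 0: rhs = 14, matching y values: none (0 points).
  x = 1: rhs = 0, matching y values: 0 (1 points).
  x = 2: rhs = 15, matching y values: none (0 points).
  x = 3: rhs = 19, matching y values: none (0 points).
  x = 4: rhs = 18, matching y values: 8, 15 (2 points).
  x = 5: rhs = 18, matching y values: 8, 15 (2 points).
  x = 6: rhs = 2, matching y values: 5, 18 (2 points).
  x = 7: rhs = 22, matching y values: none (0 points).
  x = 8: rhs = 15, matching y values: none (0 points).
  x = 9: rhs = 10, matching y values: none (0 points).
  x = 10: rhs = 13, matching y values: 6, 17 (2 points).
  x = 11: rhs = 7, matching y values: none (0 points).
  x = 12: rhs = 21, matching y values: none (0 points).
  x = 13: rhs = 15, matching y values: none (0 points).
  x = 14: rhs = 18, matching y values: 8, 15 (2 points).
  x = 15: rhs = 13, matching y values: 6, 17 (2 points).
  x = 16: rhs = 6, matching y values: 11, 12 (2 points).
  x = 17: rhs = 3, matching y values: 7, 16 (2 points).
  x = 18: rhs = 10, matching y values: none (0 points).
  x = 19: rhs = 10, matching y values: none (0 points).
  x = 20: rhs = 9, matching y values: 3, 20 (2 points).
  x = 21: rhs = 13, matching y values: 6, 17 (2 points).
  x = 22: rhs = 5, matching y values: none (0 points).
Total affine count: 21.
Full point count |E(F_23)| = 21 + 1 = 22.
Hasse bound: |22 − (23+1)| = |-2| = 2 ≤ 2√23 ≈ 9.5917 ✓.


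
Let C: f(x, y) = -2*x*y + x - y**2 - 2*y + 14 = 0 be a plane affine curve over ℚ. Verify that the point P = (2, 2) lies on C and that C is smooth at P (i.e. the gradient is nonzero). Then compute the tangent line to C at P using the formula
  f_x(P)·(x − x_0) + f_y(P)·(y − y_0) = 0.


Tangent line at P: -3*x - 10*y + 26 = 0.

Step 1: f(2, 2) = 0, so P lies on C.
Step 2: partial derivatives
  f_x(x, y) = 1 - 2*y, f_y(x, y) = -2*x - 2*y - 2.
  f_x(P) = -3, f_y(P) = -10 (gradient nonzero, so P is smooth).
Step 3: tangent line at P: -3·(x − 2) + -10·(y − 2) = 0.
Expanding: -3*x - 10*y + 26 = 0.


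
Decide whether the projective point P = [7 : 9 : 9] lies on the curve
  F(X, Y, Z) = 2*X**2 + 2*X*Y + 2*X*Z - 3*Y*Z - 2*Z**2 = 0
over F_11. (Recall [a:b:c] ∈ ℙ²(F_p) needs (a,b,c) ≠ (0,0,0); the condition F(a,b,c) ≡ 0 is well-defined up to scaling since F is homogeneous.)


F(7,9,9) ≡ 0 (mod 11); P is on the curve.

Evaluate F(7, 9, 9) term-by-term (mod 11).
  2*X**2 ↦ 2·49·1·1 = 98
  2*X*Y ↦ 2·7·9·1 = 126
  2*X*Z ↦ 2·7·1·9 = 126
  -3*Y*Z ↦ -3·1·9·9 = -243
  -2*Z**2 ↦ -2·1·1·81 = -162
Sum: F(7, 9, 9) = (98) + (126) + (126) + (-243) + (-162) = -55.
Reducing mod 11: -55 ≡ 0 (mod 11).
Since F(a, b, c) ≡ 0 (mod 11), P lies on the curve.


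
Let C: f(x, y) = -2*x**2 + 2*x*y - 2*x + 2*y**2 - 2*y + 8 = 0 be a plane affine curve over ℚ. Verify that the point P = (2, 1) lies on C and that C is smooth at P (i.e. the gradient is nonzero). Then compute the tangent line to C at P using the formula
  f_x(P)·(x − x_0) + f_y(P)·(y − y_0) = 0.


Tangent line at P: -8*x + 6*y + 10 = 0.

Step 1: f(2, 1) = 0, so P lies on C.
Step 2: partial derivatives
  f_x(x, y) = -4*x + 2*y - 2, f_y(x, y) = 2*x + 4*y - 2.
  f_x(P) = -8, f_y(P) = 6 (gradient nonzero, so P is smooth).
Step 3: tangent line at P: -8·(x − 2) + 6·(y − 1) = 0.
Expanding: -8*x + 6*y + 10 = 0.


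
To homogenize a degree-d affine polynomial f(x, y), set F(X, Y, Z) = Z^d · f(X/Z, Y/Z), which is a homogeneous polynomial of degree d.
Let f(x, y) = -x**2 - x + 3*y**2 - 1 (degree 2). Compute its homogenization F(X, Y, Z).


F(X, Y, Z) = -X**2 - X*Z + 3*Y**2 - Z**2

deg(f) = 2.
Substitute x = X/Z, y = Y/Z into f, then multiply by Z^2.
  monomial -1·x^2·y^0 ↦ -1·X^2·Y^0·Z^0.
  monomial -1·x^1·y^0 ↦ -1·X^1·Y^0·Z^1.
  monomial 3·x^0·y^2 ↦ 3·X^0·Y^2·Z^0.
  monomial -1·x^0·y^0 ↦ -1·X^0·Y^0·Z^2.
Collecting: F(X, Y, Z) = -X**2 - X*Z + 3*Y**2 - Z**2.


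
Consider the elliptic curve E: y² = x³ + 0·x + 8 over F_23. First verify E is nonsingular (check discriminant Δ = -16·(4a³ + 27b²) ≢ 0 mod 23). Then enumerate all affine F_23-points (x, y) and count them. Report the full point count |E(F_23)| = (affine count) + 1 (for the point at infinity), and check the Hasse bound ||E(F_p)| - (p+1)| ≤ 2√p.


Affine points = {(0, 10), (0, 13), (1, 3), (1, 20), (2, 4), (2, 19), (3, 9), (3, 14), (4, 7), (4, 16), (5, 8), (5, 15), (7, 11), (7, 12), (9, 1), (9, 22), (15, 5), (15, 18), (19, 6), (19, 17), (20, 2), (20, 21), (21, 0)}; affine count = 23; |E(F_23)| = 24.

Discriminant check: Δ ∝ 4a³ + 27b² = 4·0³ + 27·8² = 4·0 + 27·64 ≡ 3 (mod 23). Nonzero ⇒ E is nonsingular.
For each x ∈ F_23, compute rhs = x³ + 0·x + 8 mod 23, then count y ∈ F_23 with y² ≡ rhs.
  x = 0: rhs = 8, matching y values: 10, 13 (2 points).
  x = 1: rhs = 9, matching y values: 3, 20 (2 points).
  x = 2: rhs = 16, matching y values: 4, 19 (2 points).
  x = 3: rhs = 12, matching y values: 9, 14 (2 points).
  x = 4: rhs = 3, matching y values: 7, 16 (2 points).
  x = 5: rhs = 18, matching y values: 8, 15 (2 points).
  x = 6: rhs = 17, matching y values: none (0 points).
  x = 7: rhs = 6, matching y values: 11, 12 (2 points).
  x = 8: rhs = 14, matching y values: none (0 points).
  x = 9: rhs = 1, matching y values: 1, 22 (2 points).
  x = 10: rhs = 19, matching y values: none (0 points).
  x = 11: rhs = 5, matching y values: none (0 points).
  x = 12: rhs = 11, matching y values: none (0 points).
  x = 13: rhs = 20, matching y values: none (0 points).
  x = 14: rhs = 15, matching y values: none (0 points).
  x = 15: rhs = 2, matching y values: 5, 18 (2 points).
  x = 16: rhs = 10, matching y values: none (0 points).
  x = 17: rhs = 22, matching y values: none (0 points).
  x = 18: rhs = 21, matching y values: none (0 points).
  x = 19: rhs = 13, matching y values: 6, 17 (2 points).
  x = 20: rhs = 4, matching y values: 2, 21 (2 points).
  x = 21: rhs = 0, matching y values: 0 (1 points).
  x = 22: rhs = 7, matching y values: none (0 points).
Total affine count: 23.
Full point count |E(F_23)| = 23 + 1 = 24.
Hasse bound: |24 − (23+1)| = |0| = 0 ≤ 2√23 ≈ 9.5917 ✓.


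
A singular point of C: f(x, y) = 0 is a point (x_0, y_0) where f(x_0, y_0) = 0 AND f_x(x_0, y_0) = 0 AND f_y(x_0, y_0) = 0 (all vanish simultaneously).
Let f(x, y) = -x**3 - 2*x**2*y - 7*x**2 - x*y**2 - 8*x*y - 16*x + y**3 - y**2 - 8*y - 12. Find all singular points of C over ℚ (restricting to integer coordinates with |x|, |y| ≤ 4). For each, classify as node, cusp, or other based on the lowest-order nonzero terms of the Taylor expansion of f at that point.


Singular points: {(-2, 0)}; classification: node.

Compute partial derivatives:
  f_x = -3*x**2 - 4*x*y - 14*x - y**2 - 8*y - 16.
  f_y = -2*x**2 - 2*x*y - 8*x + 3*y**2 - 2*y - 8.
Scan x_0 ∈ {−4, ..., 4}. For each x_0, f_y(x_0, y) is a polynomial in y; find its integer roots y ∈ {−4, ..., 4}, then test f_x and f at those candidates.
  x = -4: f_y(-4, y) = 3*y**2 + 6*y - 8; no integer root y with |y| ≤ 4.
  x = -3: f_y(-3, y) = 3*y**2 + 4*y - 2; no integer root y with |y| ≤ 4.
  x = -2: f_y(-2, y) = 3*y**2 + 2*y; vanishes at y ∈ {0}. (-2, 0): f_x = 0, f = 0 — SINGULAR.
  x = -1: f_y(-1, y) = 3*y**2 - 2; no integer root y with |y| ≤ 4.
  x = 0: f_y(0, y) = 3*y**2 - 2*y - 8; vanishes at y ∈ {2}. (0, 2): f_x = -36 ≠ 0.
  x = 1: f_y(1, y) = 3*y**2 - 4*y - 18; no integer root y with |y| ≤ 4.
  x = 2: f_y(2, y) = 3*y**2 - 6*y - 32; no integer root y with |y| ≤ 4.
  x = 3: f_y(3, y) = 3*y**2 - 8*y - 50; no integer root y with |y| ≤ 4.
  x = 4: f_y(4, y) = 3*y**2 - 10*y - 72; no integer root y with |y| ≤ 4.
Only singular point on the grid: (-2, 0).
Classify: substitute x = -2 + u, y = 0 + v and expand: f = -u**3 - 2*u**2*v - u**2 - u*v**2 + v**3 + v**2.
No constant or linear terms (consistent with a singular point). Quadratic part: -u**2 + v**2. Cubic part: -u**3 - 2*u**2*v - u*v**2 + v**3.
The quadratic part v**2 - u**2 = (v − u)(v + u) splits into two distinct linear factors, so there are two distinct tangent lines y − 0 = ±(x − -2) — this is a node (ordinary double point).
Classification: node.


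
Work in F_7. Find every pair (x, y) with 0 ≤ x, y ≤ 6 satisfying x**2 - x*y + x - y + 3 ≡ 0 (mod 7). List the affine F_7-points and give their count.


Affine F_7-points: {(0, 3), (1, 6), (2, 3), (3, 2), (4, 6), (5, 2)}; count = 6.

For each of the 49 pairs (x, y) ∈ F_7², evaluate f(x, y) mod 7. Record the zeros.
  x = 0: [0↦3, 1↦2, 2↦1, 3↦0, 4↦6, 5↦5, 6↦4]  zeros at y ∈ {3}
  x = 1: [0↦5, 1↦3, 2↦1, 3↦6, 4↦4, 5↦2, 6↦0]  zeros at y ∈ {6}
  x = 2: [0↦2, 1↦6, 2↦3, 3↦0, 4↦4, 5↦1, 6↦5]  zeros at y ∈ {3}
  x = 3: [0↦1, 1↦4, 2↦0, 3↦3, 4↦6, 5↦2, 6↦5]  zeros at y ∈ {2}
  x = 4: [0↦2, 1↦4, 2↦6, 3↦1, 4↦3, 5↦5, 6↦0]  zeros at y ∈ {6}
  x = 5: [0↦5, 1↦6, 2↦0, 3↦1, 4↦2, 5↦3, 6↦4]  zeros at y ∈ {2}
  x = 6: [0↦3, 1↦3, 2↦3, 3↦3, 4↦3, 5↦3, 6↦3]  zeros at y ∈ ∅
Collecting zeros: affine points = {(0, 3), (1, 6), (2, 3), (3, 2), (4, 6), (5, 2)}.
Total count |C(F_7)_aff| = 6.


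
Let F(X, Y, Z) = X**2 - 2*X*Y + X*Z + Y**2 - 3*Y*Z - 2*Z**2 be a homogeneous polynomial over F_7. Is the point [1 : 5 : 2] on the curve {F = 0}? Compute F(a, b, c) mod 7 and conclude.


F(1,5,2) ≡ 1 (mod 7); P is NOT on the curve.

Evaluate F(1, 5, 2) term-by-term (mod 7).
  X**2 ↦ 1·1·1·1 = 1
  -2*X*Y ↦ -2·1·5·1 = -10
  X*Z ↦ 1·1·1·2 = 2
  Y**2 ↦ 1·1·25·1 = 25
  -3*Y*Z ↦ -3·1·5·2 = -30
  -2*Z**2 ↦ -2·1·1·4 = -8
Sum: F(1, 5, 2) = (1) + (-10) + (2) + (25) + (-30) + (-8) = -20.
Reducing mod 7: -20 ≡ 1 (mod 7).
Since F(a, b, c) ≡ 1 ≠ 0 (mod 7), P does NOT lie on the curve.


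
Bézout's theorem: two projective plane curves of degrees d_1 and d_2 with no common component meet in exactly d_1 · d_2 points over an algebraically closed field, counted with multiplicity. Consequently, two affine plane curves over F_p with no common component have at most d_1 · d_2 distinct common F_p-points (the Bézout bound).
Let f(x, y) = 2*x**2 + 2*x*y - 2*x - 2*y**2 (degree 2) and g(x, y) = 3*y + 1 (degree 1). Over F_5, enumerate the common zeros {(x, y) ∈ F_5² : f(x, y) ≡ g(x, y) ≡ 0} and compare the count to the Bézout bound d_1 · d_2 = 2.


Common zeros: {(4, 3)}; count = 1; Bézout bound = 2.

deg(f) = 2, deg(g) = 1, so Bézout bound = 2.
Scan x ∈ F_5. For each x, list the y ∈ F_5 with f(x, y) ≡ 0 and those with g(x, y) ≡ 0 (mod 5); the common zeros in that column are the intersection.
  x = 0: f ≡ 0 at y ∈ {0}; g ≡ 0 at y ∈ {3}; common: ∅.
  x = 1: f ≡ 0 at y ∈ {0, 1}; g ≡ 0 at y ∈ {3}; common: ∅.
  x = 2: f ≡ 0 at y ∈ ∅; g ≡ 0 at y ∈ {3}; common: ∅.
  x = 3: f ≡ 0 at y ∈ ∅; g ≡ 0 at y ∈ {3}; common: ∅.
  x = 4: f ≡ 0 at y ∈ {1, 3}; g ≡ 0 at y ∈ {3}; common: {3}.
Collecting: common zeros = {(4, 3)}, so the count is 1.
Comparison with the Bézout bound: 1 ≤ 2 = deg(f)·deg(g), as expected for curves with no common component (the affine F_5-count falls short of the bound because intersections may lie at infinity, over extension fields, or carry multiplicity).


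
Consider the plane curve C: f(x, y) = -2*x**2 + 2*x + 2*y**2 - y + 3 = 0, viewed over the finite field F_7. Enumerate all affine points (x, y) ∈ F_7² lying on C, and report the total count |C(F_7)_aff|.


Affine F_7-points: {(2, 1), (2, 3), (4, 0), (4, 4), (6, 1), (6, 3)}; count = 6.

For each of the 49 pairs (x, y) ∈ F_7², evaluate f(x, y) mod 7. Record the zeros.
  x = 0: [0↦3, 1↦4, 2↦2, 3↦4, 4↦3, 5↦6, 6↦6]  zeros at y ∈ ∅
  x = 1: [0↦3, 1↦4, 2↦2, 3↦4, 4↦3, 5↦6, 6↦6]  zeros at y ∈ ∅
  x = 2: [0↦6, 1↦0, 2↦5, 3↦0, 4↦6, 5↦2, 6↦2]  zeros at y ∈ {1, 3}
  x = 3: [0↦5, 1↦6, 2↦4, 3↦6, 4↦5, 5↦1, 6↦1]  zeros at y ∈ ∅
  x = 4: [0↦0, 1↦1, 2↦6, 3↦1, 4↦0, 5↦3, 6↦3]  zeros at y ∈ {0, 4}
  x = 5: [0↦5, 1↦6, 2↦4, 3↦6, 4↦5, 5↦1, 6↦1]  zeros at y ∈ ∅
  x = 6: [0↦6, 1↦0, 2↦5, 3↦0, 4↦6, 5↦2, 6↦2]  zeros at y ∈ {1, 3}
Collecting zeros: affine points = {(2, 1), (2, 3), (4, 0), (4, 4), (6, 1), (6, 3)}.
Total count |C(F_7)_aff| = 6.
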